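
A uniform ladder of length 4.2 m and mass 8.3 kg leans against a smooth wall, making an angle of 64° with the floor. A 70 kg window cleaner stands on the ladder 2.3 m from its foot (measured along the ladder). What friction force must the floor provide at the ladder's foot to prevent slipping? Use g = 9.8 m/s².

Choose the foot of the ladder as the axis so the floor normal and friction both act there and drop out.
Ladder weight 8.3×9.8 = 81.34 N acts at 2.1 m along the ladder; its horizontal arm is 2.1·cos64° = 0.9206 m → τ = 74.88 N·m clockwise.
Window cleaner: 70×9.8 = 686 N at 2.3 m → arm 1.008 m → τ = 691.5 N·m clockwise.
Wall normal N acts horizontally at the top; its moment arm is the height L sinθ = 4.2·sin64° = 3.775 m, counterclockwise.
Στ = 0 ⇒ N × 3.775 = 766.4 ⇒ N = 203 N.
ΣFx = 0: friction at the foot balances the wall's push, so f = N_wall = 203 N.

f ≈ 203 N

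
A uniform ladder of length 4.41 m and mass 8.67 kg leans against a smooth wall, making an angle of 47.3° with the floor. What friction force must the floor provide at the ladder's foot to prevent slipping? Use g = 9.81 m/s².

Take moments about the foot of the ladder.
Ladder weight 8.67×9.81 = 85.05 N acts at 2.205 m along the ladder; its horizontal arm is 2.205·cos47.3° = 1.495 m → τ = 127.1 N·m clockwise.
Wall normal N acts horizontally at the top; its moment arm is the height L sinθ = 4.41·sin47.3° = 3.241 m, counterclockwise.
Στ = 0 ⇒ N × 3.241 = 127.1 ⇒ N = 39.2 N.
ΣFx = 0: friction at the foot balances the wall's push, so f = N_wall = 39.2 N.

f ≈ 39.2 N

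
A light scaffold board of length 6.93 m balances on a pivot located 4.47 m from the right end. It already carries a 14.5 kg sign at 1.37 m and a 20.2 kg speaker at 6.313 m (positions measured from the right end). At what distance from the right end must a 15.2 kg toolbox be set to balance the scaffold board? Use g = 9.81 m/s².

x ≈ 4.98 m from the right end

About the pivot (at 4.47 m from the right end):
Sign: 14.5 × 9.81 = 142.2 N down at 1.37 m → arm 3.1 m, τ = 142.2 × 3.1 = 440.8 N·m clockwise.
Speaker: 20.2 × 9.81 = 198.2 N down at 6.313 m → arm 1.843 m, τ = 198.2 × 1.843 = 365.3 N·m counterclockwise.
Net moment of existing loads = 75.5 N·m clockwise.
The toolbox weighs 15.2 × 9.81 = 149.1 N and must supply an equal counterclockwise moment, so its lever arm about the pivot is 75.5 / 149.1 = 0.506 m.
That puts it at 4.47 + 0.506 = 4.98 m from the right end.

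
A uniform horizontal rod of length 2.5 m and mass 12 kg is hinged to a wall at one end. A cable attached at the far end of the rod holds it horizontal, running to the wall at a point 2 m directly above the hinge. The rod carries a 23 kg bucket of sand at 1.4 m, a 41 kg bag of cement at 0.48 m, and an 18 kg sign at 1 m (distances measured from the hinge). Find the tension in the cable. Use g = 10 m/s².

Take moments about the hinge.
Beam weight: 12 × 10 = 120 N down at 1.25 m → arm 1.25 m, τ = 120 × 1.25 = 150 N·m clockwise.
Bucket of sand: 23 × 10 = 230 N down at 1.4 m → arm 1.4 m, τ = 230 × 1.4 = 322 N·m clockwise.
Bag of cement: 41 × 10 = 410 N down at 0.48 m → arm 0.48 m, τ = 410 × 0.48 = 196.8 N·m clockwise.
Sign: 18 × 10 = 180 N down at 1 m → arm 1 m, τ = 180 × 1 = 180 N·m clockwise.
Total clockwise load moment = 848.8 N·m.
The cable tension T acts at 2.5 m; only its component perpendicular to the rod, T sinθ, produces torque. sinθ = h/√(h²+d²) = 2/√(2²+2.5²) = 0.6247.
For rotational equilibrium, T × 2.5 × 0.6247 = 848.8, so T = 848.8 / 1.562 = 543 N.

T ≈ 543 N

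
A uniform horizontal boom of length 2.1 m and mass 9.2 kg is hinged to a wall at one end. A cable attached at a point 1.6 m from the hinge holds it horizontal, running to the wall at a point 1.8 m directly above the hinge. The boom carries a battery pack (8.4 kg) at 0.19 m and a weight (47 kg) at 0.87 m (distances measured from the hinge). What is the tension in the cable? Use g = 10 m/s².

T ≈ 436 N

Take moments about the hinge.
Beam weight: 9.2 × 10 = 92 N down at 1.05 m → arm 1.05 m, τ = 92 × 1.05 = 96.6 N·m clockwise.
Battery pack: 8.4 × 10 = 84 N down at 0.19 m → arm 0.19 m, τ = 84 × 0.19 = 15.96 N·m clockwise.
Weight: 47 × 10 = 470 N down at 0.87 m → arm 0.87 m, τ = 470 × 0.87 = 408.9 N·m clockwise.
Total clockwise load moment = 521.5 N·m.
The cable tension T acts at 1.6 m; only its component perpendicular to the boom, T sinθ, produces torque. sinθ = h/√(h²+d²) = 1.8/√(1.8²+1.6²) = 0.7474.
Balancing moments: T × 1.6 × 0.7474 = 521.5, giving T = 521.5 / 1.196 = 436 N.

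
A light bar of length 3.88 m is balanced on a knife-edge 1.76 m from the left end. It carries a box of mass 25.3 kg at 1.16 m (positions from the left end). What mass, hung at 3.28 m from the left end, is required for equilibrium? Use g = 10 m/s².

Sum moments about the knife-edge (at 1.76 m from the left end) (the support reaction has zero arm there).
Box: 25.3 × 10 = 253 N down at 1.16 m → arm 0.6 m, τ = 253 × 0.6 = 151.8 N·m counterclockwise.
Net moment of known loads = 151.8 N·m counterclockwise.
An unknown mass m at 3.28 m has arm 1.52 m; its moment is m·g·1.52 clockwise.
Στ = 0 ⇒ m × 10 × 1.52 = 151.8 ⇒ m = 151.8 / (10 × 1.52) = 9.99 kg.

m ≈ 9.99 kg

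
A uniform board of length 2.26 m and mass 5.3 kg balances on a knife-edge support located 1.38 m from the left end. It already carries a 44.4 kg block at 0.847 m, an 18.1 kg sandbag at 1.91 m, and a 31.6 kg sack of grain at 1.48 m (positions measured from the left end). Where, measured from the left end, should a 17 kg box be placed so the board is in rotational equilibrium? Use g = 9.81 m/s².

x ≈ 2.1 m from the left end

Taking torques about the knife-edge support (at 1.38 m from the left end):
Beam weight: 5.3 × 9.81 = 51.99 N down at 1.13 m → arm 0.25 m, τ = 51.99 × 0.25 = 13 N·m counterclockwise.
Block: 44.4 × 9.81 = 435.6 N down at 0.847 m → arm 0.533 m, τ = 435.6 × 0.533 = 232.2 N·m counterclockwise.
Sandbag: 18.1 × 9.81 = 177.6 N down at 1.91 m → arm 0.53 m, τ = 177.6 × 0.53 = 94.13 N·m clockwise.
Sack of grain: 31.6 × 9.81 = 310 N down at 1.48 m → arm 0.1 m, τ = 310 × 0.1 = 31 N·m clockwise.
Net moment of existing loads = 120.1 N·m counterclockwise.
The box weighs 17 × 9.81 = 166.8 N and must supply an equal clockwise moment, so its lever arm about the knife-edge support is 120.1 / 166.8 = 0.72 m.
That puts it at 1.38 + 0.72 = 2.1 m from the left end.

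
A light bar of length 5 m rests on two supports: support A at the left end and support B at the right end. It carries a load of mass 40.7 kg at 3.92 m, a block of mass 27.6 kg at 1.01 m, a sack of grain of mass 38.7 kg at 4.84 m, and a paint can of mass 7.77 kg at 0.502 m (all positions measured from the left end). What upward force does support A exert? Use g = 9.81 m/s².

Sum moments about support B (its reaction then has zero moment arm).
Load: 40.7 × 9.81 = 399.3 N down at 3.92 m → arm 1.08 m, τ = 399.3 × 1.08 = 431.2 N·m counterclockwise.
Block: 27.6 × 9.81 = 270.8 N down at 1.01 m → arm 3.99 m, τ = 270.8 × 3.99 = 1080 N·m counterclockwise.
Sack of grain: 38.7 × 9.81 = 379.6 N down at 4.84 m → arm 0.16 m, τ = 379.6 × 0.16 = 60.74 N·m counterclockwise.
Paint can: 7.77 × 9.81 = 76.22 N down at 0.502 m → arm 4.498 m, τ = 76.22 × 4.498 = 342.8 N·m counterclockwise.
Net load moment about support B = 1915 N·m counterclockwise.
Reaction R at support A is upward at 0 m, arm 5 m → moment R × 5 clockwise.
Balancing moments: R × 5 = 1915, giving R = 383 N.

R_A ≈ 383 N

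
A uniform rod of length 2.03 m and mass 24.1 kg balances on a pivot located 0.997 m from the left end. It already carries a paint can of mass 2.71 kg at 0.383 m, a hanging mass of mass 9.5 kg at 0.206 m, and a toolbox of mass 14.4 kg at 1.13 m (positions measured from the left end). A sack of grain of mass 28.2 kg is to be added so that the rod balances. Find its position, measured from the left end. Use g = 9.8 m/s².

Taking torques about the pivot (at 0.997 m from the left end):
Beam weight: 24.1 × 9.8 = 236.2 N down at 1.015 m → arm 0.018 m, τ = 236.2 × 0.018 = 4.252 N·m clockwise.
Paint can: 2.71 × 9.8 = 26.56 N down at 0.383 m → arm 0.614 m, τ = 26.56 × 0.614 = 16.31 N·m counterclockwise.
Hanging mass: 9.5 × 9.8 = 93.1 N down at 0.206 m → arm 0.791 m, τ = 93.1 × 0.791 = 73.64 N·m counterclockwise.
Toolbox: 14.4 × 9.8 = 141.1 N down at 1.13 m → arm 0.133 m, τ = 141.1 × 0.133 = 18.77 N·m clockwise.
Net moment of existing loads = 66.93 N·m counterclockwise.
The sack of grain weighs 28.2 × 9.8 = 276.4 N and must supply an equal clockwise moment, so its lever arm about the pivot is 66.93 / 276.4 = 0.242 m.
That puts it at 0.997 + 0.242 = 1.24 m from the left end.

x ≈ 1.24 m from the left end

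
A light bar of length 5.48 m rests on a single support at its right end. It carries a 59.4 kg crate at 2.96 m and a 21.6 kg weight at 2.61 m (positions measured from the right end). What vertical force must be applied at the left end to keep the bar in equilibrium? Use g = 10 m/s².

Taking torques about the right end:
Crate: 59.4 × 10 = 594 N down at 2.96 m → arm 2.96 m, τ = 594 × 2.96 = 1758 N·m counterclockwise.
Weight: 21.6 × 10 = 216 N down at 2.61 m → arm 2.61 m, τ = 216 × 2.61 = 563.8 N·m counterclockwise.
Net moment of the loads = 2322 N·m counterclockwise.
The upward force F acts at the left end, arm 5.48 m, giving F × 5.48 clockwise.
Balancing moments: F × 5.48 = 2322, giving F = 2322 / 5.48 = 424 N.

F ≈ 424 N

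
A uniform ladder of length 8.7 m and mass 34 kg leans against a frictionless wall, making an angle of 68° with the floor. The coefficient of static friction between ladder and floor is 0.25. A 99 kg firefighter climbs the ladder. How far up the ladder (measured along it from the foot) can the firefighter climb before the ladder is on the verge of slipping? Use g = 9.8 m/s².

d ≈ 5.74 m

Choose the foot of the ladder as the axis so the floor normal and friction both act there and drop out.
Ladder weight 34×9.8 = 333.2 N acts at 4.35 m along the ladder; its horizontal arm is 4.35·cos68° = 1.63 m → τ = 543.1 N·m clockwise.
Firefighter weight 99×9.8 = 970.2 N at distance d → arm d·cos68° → τ = 970.2·d·0.3746 clockwise.
Wall normal N at the top has arm L sinθ = 8.066 m counterclockwise, so Στ = 0 gives N·8.066 = 543.1 + 363.4·d.
ΣFy = 0 ⇒ N_floor = 1303 N, so the maximum friction is μ_s·N_floor = 0.25×1303 = 325.8 N. ΣFx = 0 ⇒ N_wall = f, so at the slipping point N = 325.8 N.
Substituting: 325.8×8.066 = 543.1 + 363.4·d ⇒ d = (2628 − 543.1) / 363.4 = 5.74 m.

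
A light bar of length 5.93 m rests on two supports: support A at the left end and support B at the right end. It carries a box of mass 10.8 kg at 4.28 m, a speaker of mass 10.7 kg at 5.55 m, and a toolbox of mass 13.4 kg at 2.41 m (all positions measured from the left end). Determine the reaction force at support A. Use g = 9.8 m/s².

About support B:
Box: 10.8 × 9.8 = 105.8 N down at 4.28 m → arm 1.65 m, τ = 105.8 × 1.65 = 174.6 N·m counterclockwise.
Speaker: 10.7 × 9.8 = 104.9 N down at 5.55 m → arm 0.38 m, τ = 104.9 × 0.38 = 39.86 N·m counterclockwise.
Toolbox: 13.4 × 9.8 = 131.3 N down at 2.41 m → arm 3.52 m, τ = 131.3 × 3.52 = 462.2 N·m counterclockwise.
Net load moment about support B = 676.7 N·m counterclockwise.
Reaction R at support A is upward at 0 m, arm 5.93 m → moment R × 5.93 clockwise.
For rotational equilibrium, R × 5.93 = 676.7, so R = 114 N.

R_A ≈ 114 N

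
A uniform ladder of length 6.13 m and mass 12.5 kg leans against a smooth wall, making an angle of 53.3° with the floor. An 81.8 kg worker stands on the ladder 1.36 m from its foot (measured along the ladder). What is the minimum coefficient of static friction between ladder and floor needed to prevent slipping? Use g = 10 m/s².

μ_min ≈ 0.193

Sum moments about the foot of the ladder (the floor normal and friction both act there and drop out).
Ladder weight 12.5×10 = 125 N acts at 3.065 m along the ladder; its horizontal arm is 3.065·cos53.3° = 1.832 m → τ = 229 N·m clockwise.
Worker: 81.8×10 = 818 N at 1.36 m → arm 0.8128 m → τ = 664.9 N·m clockwise.
Wall normal N acts horizontally at the top; its moment arm is the height L sinθ = 6.13·sin53.3° = 4.915 m, counterclockwise.
Balancing moments: N × 4.915 = 893.9, giving N = 181.9 N.
ΣFx = 0 ⇒ f = N_wall = 181.9 N. ΣFy = 0 ⇒ N_floor = 943 N.
μ_min = f / N_floor = 181.9 / 943 = 0.193.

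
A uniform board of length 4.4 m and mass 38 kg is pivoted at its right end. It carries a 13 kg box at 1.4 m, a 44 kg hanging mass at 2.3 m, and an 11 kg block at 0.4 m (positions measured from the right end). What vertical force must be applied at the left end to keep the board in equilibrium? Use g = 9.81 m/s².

Choose the right end as the axis so the unknown pivot reaction has zero arm there.
Beam weight: 38 × 9.81 = 372.8 N down at 2.2 m → arm 2.2 m, τ = 372.8 × 2.2 = 820.2 N·m counterclockwise.
Box: 13 × 9.81 = 127.5 N down at 1.4 m → arm 1.4 m, τ = 127.5 × 1.4 = 178.5 N·m counterclockwise.
Hanging mass: 44 × 9.81 = 431.6 N down at 2.3 m → arm 2.3 m, τ = 431.6 × 2.3 = 992.7 N·m counterclockwise.
Block: 11 × 9.81 = 107.9 N down at 0.4 m → arm 0.4 m, τ = 107.9 × 0.4 = 43.16 N·m counterclockwise.
Net moment of the loads = 2035 N·m counterclockwise.
The upward force F acts at the left end, arm 4.4 m, giving F × 4.4 clockwise.
Setting net torque to zero: F × 4.4 = 2035 → F = 2035 / 4.4 = 462 N.

F ≈ 462 N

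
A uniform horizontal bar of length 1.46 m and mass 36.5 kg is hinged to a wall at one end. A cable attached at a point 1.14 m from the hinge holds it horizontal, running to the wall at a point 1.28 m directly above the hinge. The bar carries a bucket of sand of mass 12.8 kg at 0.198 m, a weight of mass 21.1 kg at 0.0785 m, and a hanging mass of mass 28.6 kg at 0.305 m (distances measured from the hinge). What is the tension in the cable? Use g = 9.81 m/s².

T ≈ 456 N

About the hinge:
Beam weight: 36.5 × 9.81 = 358.1 N down at 0.73 m → arm 0.73 m, τ = 358.1 × 0.73 = 261.4 N·m clockwise.
Bucket of sand: 12.8 × 9.81 = 125.6 N down at 0.198 m → arm 0.198 m, τ = 125.6 × 0.198 = 24.87 N·m clockwise.
Weight: 21.1 × 9.81 = 207 N down at 0.0785 m → arm 0.0785 m, τ = 207 × 0.0785 = 16.25 N·m clockwise.
Hanging mass: 28.6 × 9.81 = 280.6 N down at 0.305 m → arm 0.305 m, τ = 280.6 × 0.305 = 85.58 N·m clockwise.
Total clockwise load moment = 388.1 N·m.
The cable tension T acts at 1.14 m; only its component perpendicular to the bar, T sinθ, produces torque. sinθ = h/√(h²+d²) = 1.28/√(1.28²+1.14²) = 0.7468.
Στ = 0 ⇒ T × 1.14 × 0.7468 = 388.1 ⇒ T = 388.1 / 0.8514 = 456 N.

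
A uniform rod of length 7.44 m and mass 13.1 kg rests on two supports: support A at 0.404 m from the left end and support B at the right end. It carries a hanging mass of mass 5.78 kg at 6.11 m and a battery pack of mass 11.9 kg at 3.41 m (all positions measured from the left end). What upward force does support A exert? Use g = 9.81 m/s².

R_A ≈ 146 N

About support B:
Beam weight: 13.1 × 9.81 = 128.5 N down at 3.72 m → arm 3.72 m, τ = 128.5 × 3.72 = 478 N·m counterclockwise.
Hanging mass: 5.78 × 9.81 = 56.7 N down at 6.11 m → arm 1.33 m, τ = 56.7 × 1.33 = 75.41 N·m counterclockwise.
Battery pack: 11.9 × 9.81 = 116.7 N down at 3.41 m → arm 4.03 m, τ = 116.7 × 4.03 = 470.3 N·m counterclockwise.
Net load moment about support B = 1024 N·m counterclockwise.
Reaction R at support A is upward at 0.404 m, arm 7.036 m → moment R × 7.036 clockwise.
Balancing moments: R × 7.036 = 1024, giving R = 146 N.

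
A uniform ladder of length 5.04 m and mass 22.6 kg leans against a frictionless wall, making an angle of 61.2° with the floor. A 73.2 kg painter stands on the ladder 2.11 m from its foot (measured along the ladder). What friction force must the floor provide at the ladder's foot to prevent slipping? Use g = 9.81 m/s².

Choose the foot of the ladder as the axis so the floor normal and friction both act there and drop out.
Ladder weight 22.6×9.81 = 221.7 N acts at 2.52 m along the ladder; its horizontal arm is 2.52·cos61.2° = 1.214 m → τ = 269.1 N·m clockwise.
Painter: 73.2×9.81 = 718.1 N at 2.11 m → arm 1.017 m → τ = 730.3 N·m clockwise.
Wall normal N acts horizontally at the top; its moment arm is the height L sinθ = 5.04·sin61.2° = 4.417 m, counterclockwise.
Balancing moments: N × 4.417 = 999.4, giving N = 226 N.
ΣFx = 0: friction at the foot balances the wall's push, so f = N_wall = 226 N.

f ≈ 226 N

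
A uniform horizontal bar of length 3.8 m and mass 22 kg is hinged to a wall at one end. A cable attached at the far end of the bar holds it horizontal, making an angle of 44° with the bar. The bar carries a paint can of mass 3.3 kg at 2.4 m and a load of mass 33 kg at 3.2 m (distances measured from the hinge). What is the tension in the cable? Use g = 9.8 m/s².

T ≈ 577 N

Choose the hinge as the axis so the unknown hinge reaction has zero arm there.
Beam weight: 22 × 9.8 = 215.6 N down at 1.9 m → arm 1.9 m, τ = 215.6 × 1.9 = 409.6 N·m clockwise.
Paint can: 3.3 × 9.8 = 32.34 N down at 2.4 m → arm 2.4 m, τ = 32.34 × 2.4 = 77.62 N·m clockwise.
Load: 33 × 9.8 = 323.4 N down at 3.2 m → arm 3.2 m, τ = 323.4 × 3.2 = 1035 N·m clockwise.
Total clockwise load moment = 1522 N·m.
The cable tension T acts at 3.8 m; only its component perpendicular to the bar, T sinθ, produces torque. sin 44° = 0.6947.
Στ = 0 ⇒ T × 3.8 × 0.6947 = 1522 ⇒ T = 1522 / 2.64 = 577 N.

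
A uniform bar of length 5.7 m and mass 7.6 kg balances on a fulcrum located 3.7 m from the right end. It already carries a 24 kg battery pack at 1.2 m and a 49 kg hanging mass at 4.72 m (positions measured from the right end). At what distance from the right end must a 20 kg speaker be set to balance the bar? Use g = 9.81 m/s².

Taking torques about the fulcrum (at 3.7 m from the right end):
Beam weight: 7.6 × 9.81 = 74.56 N down at 2.85 m → arm 0.85 m, τ = 74.56 × 0.85 = 63.38 N·m clockwise.
Battery pack: 24 × 9.81 = 235.4 N down at 1.2 m → arm 2.5 m, τ = 235.4 × 2.5 = 588.5 N·m clockwise.
Hanging mass: 49 × 9.81 = 480.7 N down at 4.72 m → arm 1.02 m, τ = 480.7 × 1.02 = 490.3 N·m counterclockwise.
Net moment of existing loads = 161.6 N·m clockwise.
The speaker weighs 20 × 9.81 = 196.2 N and must supply an equal counterclockwise moment, so its lever arm about the fulcrum is 161.6 / 196.2 = 0.824 m.
That puts it at 3.7 + 0.824 = 4.52 m from the right end.

x ≈ 4.52 m from the right end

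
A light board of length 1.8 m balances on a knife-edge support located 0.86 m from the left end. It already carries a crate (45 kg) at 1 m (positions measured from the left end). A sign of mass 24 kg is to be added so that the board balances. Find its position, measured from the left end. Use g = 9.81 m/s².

x ≈ 0.597 m from the left end

Take moments about the knife-edge support (at 0.86 m from the left end).
Crate: 45 × 9.81 = 441.5 N down at 1 m → arm 0.14 m, τ = 441.5 × 0.14 = 61.81 N·m clockwise.
Net moment of existing loads = 61.81 N·m clockwise.
The sign weighs 24 × 9.81 = 235.4 N and must supply an equal counterclockwise moment, so its lever arm about the knife-edge support is 61.81 / 235.4 = 0.263 m.
That puts it at 0.86 − 0.263 = 0.597 m from the left end.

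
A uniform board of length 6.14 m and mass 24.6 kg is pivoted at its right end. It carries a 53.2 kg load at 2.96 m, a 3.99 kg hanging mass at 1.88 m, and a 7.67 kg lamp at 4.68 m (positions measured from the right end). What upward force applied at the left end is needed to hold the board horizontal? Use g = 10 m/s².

Sum moments about the right end (the unknown pivot reaction has zero arm there).
Beam weight: 24.6 × 10 = 246 N down at 3.07 m → arm 3.07 m, τ = 246 × 3.07 = 755.2 N·m counterclockwise.
Load: 53.2 × 10 = 532 N down at 2.96 m → arm 2.96 m, τ = 532 × 2.96 = 1575 N·m counterclockwise.
Hanging mass: 3.99 × 10 = 39.9 N down at 1.88 m → arm 1.88 m, τ = 39.9 × 1.88 = 75.01 N·m counterclockwise.
Lamp: 7.67 × 10 = 76.7 N down at 4.68 m → arm 4.68 m, τ = 76.7 × 4.68 = 359 N·m counterclockwise.
Net moment of the loads = 2764 N·m counterclockwise.
The upward force F acts at the left end, arm 6.14 m, giving F × 6.14 clockwise.
For rotational equilibrium, F × 6.14 = 2764, so F = 2764 / 6.14 = 450 N.

F ≈ 450 N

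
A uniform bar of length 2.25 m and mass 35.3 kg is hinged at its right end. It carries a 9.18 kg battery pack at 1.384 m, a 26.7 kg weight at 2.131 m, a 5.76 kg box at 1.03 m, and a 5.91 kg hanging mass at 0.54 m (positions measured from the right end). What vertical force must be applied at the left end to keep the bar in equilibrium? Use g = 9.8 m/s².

F ≈ 516 N

Choose the right end as the axis so the unknown pivot reaction has zero arm there.
Beam weight: 35.3 × 9.8 = 345.9 N down at 1.125 m → arm 1.125 m, τ = 345.9 × 1.125 = 389.1 N·m counterclockwise.
Battery pack: 9.18 × 9.8 = 89.96 N down at 1.384 m → arm 1.384 m, τ = 89.96 × 1.384 = 124.5 N·m counterclockwise.
Weight: 26.7 × 9.8 = 261.7 N down at 2.131 m → arm 2.131 m, τ = 261.7 × 2.131 = 557.7 N·m counterclockwise.
Box: 5.76 × 9.8 = 56.45 N down at 1.03 m → arm 1.03 m, τ = 56.45 × 1.03 = 58.14 N·m counterclockwise.
Hanging mass: 5.91 × 9.8 = 57.92 N down at 0.54 m → arm 0.54 m, τ = 57.92 × 0.54 = 31.28 N·m counterclockwise.
Net moment of the loads = 1161 N·m counterclockwise.
The upward force F acts at the left end, arm 2.25 m, giving F × 2.25 clockwise.
For rotational equilibrium, F × 2.25 = 1161, so F = 1161 / 2.25 = 516 N.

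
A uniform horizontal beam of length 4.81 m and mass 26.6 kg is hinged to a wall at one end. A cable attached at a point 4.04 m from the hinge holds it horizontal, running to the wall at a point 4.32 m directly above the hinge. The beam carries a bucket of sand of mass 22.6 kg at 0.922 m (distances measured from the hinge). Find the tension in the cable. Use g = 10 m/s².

Sum moments about the hinge (the unknown hinge reaction has zero arm there).
Beam weight: 26.6 × 10 = 266 N down at 2.405 m → arm 2.405 m, τ = 266 × 2.405 = 639.7 N·m clockwise.
Bucket of sand: 22.6 × 10 = 226 N down at 0.922 m → arm 0.922 m, τ = 226 × 0.922 = 208.4 N·m clockwise.
Total clockwise load moment = 848.1 N·m.
The cable tension T acts at 4.04 m; only its component perpendicular to the beam, T sinθ, produces torque. sinθ = h/√(h²+d²) = 4.32/√(4.32²+4.04²) = 0.7304.
Στ = 0 ⇒ T × 4.04 × 0.7304 = 848.1 ⇒ T = 848.1 / 2.951 = 287 N.

T ≈ 287 N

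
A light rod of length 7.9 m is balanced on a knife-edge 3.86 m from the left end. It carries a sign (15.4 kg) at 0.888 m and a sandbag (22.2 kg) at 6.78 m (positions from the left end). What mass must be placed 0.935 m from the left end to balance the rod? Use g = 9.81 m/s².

m ≈ 6.51 kg

Take moments about the knife-edge (at 3.86 m from the left end).
Sign: 15.4 × 9.81 = 151.1 N down at 0.888 m → arm 2.972 m, τ = 151.1 × 2.972 = 449.1 N·m counterclockwise.
Sandbag: 22.2 × 9.81 = 217.8 N down at 6.78 m → arm 2.92 m, τ = 217.8 × 2.92 = 636 N·m clockwise.
Net moment of known loads = 186.9 N·m clockwise.
An unknown mass m at 0.935 m has arm 2.925 m; its moment is m·g·2.925 counterclockwise.
For rotational equilibrium, m × 9.81 × 2.925 = 186.9, so m = 186.9 / (9.81 × 2.925) = 6.51 kg.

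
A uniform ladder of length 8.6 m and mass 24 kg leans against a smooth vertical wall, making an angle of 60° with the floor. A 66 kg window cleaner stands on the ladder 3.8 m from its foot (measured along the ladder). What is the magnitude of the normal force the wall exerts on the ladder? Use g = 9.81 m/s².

N_wall ≈ 233 N

Take moments about the foot of the ladder.
Ladder weight 24×9.81 = 235.4 N acts at 4.3 m along the ladder; its horizontal arm is 4.3·cos60° = 2.15 m → τ = 506.1 N·m clockwise.
Window cleaner: 66×9.81 = 647.5 N at 3.8 m → arm 1.9 m → τ = 1230 N·m clockwise.
Wall normal N acts horizontally at the top; its moment arm is the height L sinθ = 8.6·sin60° = 7.448 m, counterclockwise.
Balancing moments: N × 7.448 = 1736, giving N = 233 N.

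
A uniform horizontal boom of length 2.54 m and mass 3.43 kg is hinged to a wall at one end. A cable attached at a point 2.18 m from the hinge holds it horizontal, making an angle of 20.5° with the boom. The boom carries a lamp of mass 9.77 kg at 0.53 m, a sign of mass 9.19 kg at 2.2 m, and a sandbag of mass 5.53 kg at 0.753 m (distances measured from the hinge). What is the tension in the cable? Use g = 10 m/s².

Choose the hinge as the axis so the unknown hinge reaction has zero arm there.
Beam weight: 3.43 × 10 = 34.3 N down at 1.27 m → arm 1.27 m, τ = 34.3 × 1.27 = 43.56 N·m clockwise.
Lamp: 9.77 × 10 = 97.7 N down at 0.53 m → arm 0.53 m, τ = 97.7 × 0.53 = 51.78 N·m clockwise.
Sign: 9.19 × 10 = 91.9 N down at 2.2 m → arm 2.2 m, τ = 91.9 × 2.2 = 202.2 N·m clockwise.
Sandbag: 5.53 × 10 = 55.3 N down at 0.753 m → arm 0.753 m, τ = 55.3 × 0.753 = 41.64 N·m clockwise.
Total clockwise load moment = 339.2 N·m.
The cable tension T acts at 2.18 m; only its component perpendicular to the boom, T sinθ, produces torque. sin 20.5° = 0.3502.
For rotational equilibrium, T × 2.18 × 0.3502 = 339.2, so T = 339.2 / 0.7634 = 444 N.

T ≈ 444 N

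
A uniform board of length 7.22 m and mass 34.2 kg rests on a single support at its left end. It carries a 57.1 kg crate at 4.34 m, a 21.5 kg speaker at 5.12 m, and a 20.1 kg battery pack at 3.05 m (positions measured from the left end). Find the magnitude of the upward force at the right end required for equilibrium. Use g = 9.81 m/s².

F ≈ 737 N

Taking torques about the left end:
Beam weight: 34.2 × 9.81 = 335.5 N down at 3.61 m → arm 3.61 m, τ = 335.5 × 3.61 = 1211 N·m clockwise.
Crate: 57.1 × 9.81 = 560.2 N down at 4.34 m → arm 4.34 m, τ = 560.2 × 4.34 = 2431 N·m clockwise.
Speaker: 21.5 × 9.81 = 210.9 N down at 5.12 m → arm 5.12 m, τ = 210.9 × 5.12 = 1080 N·m clockwise.
Battery pack: 20.1 × 9.81 = 197.2 N down at 3.05 m → arm 3.05 m, τ = 197.2 × 3.05 = 601.5 N·m clockwise.
Net moment of the loads = 5324 N·m clockwise.
The upward force F acts at the right end, arm 7.22 m, giving F × 7.22 counterclockwise.
Setting net torque to zero: F × 7.22 = 5324 → F = 5324 / 7.22 = 737 N.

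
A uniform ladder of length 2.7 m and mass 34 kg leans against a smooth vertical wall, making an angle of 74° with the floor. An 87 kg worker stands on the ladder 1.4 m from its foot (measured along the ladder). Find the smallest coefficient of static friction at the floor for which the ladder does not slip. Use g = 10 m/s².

μ_min ≈ 0.147

Sum moments about the foot of the ladder (the floor normal and friction both act there and drop out).
Ladder weight 34×10 = 340 N acts at 1.35 m along the ladder; its horizontal arm is 1.35·cos74° = 0.3721 m → τ = 126.5 N·m clockwise.
Worker: 87×10 = 870 N at 1.4 m → arm 0.3859 m → τ = 335.7 N·m clockwise.
Wall normal N acts horizontally at the top; its moment arm is the height L sinθ = 2.7·sin74° = 2.595 m, counterclockwise.
Balancing moments: N × 2.595 = 462.2, giving N = 178.1 N.
ΣFx = 0 ⇒ f = N_wall = 178.1 N. ΣFy = 0 ⇒ N_floor = 1210 N.
μ_min = f / N_floor = 178.1 / 1210 = 0.147.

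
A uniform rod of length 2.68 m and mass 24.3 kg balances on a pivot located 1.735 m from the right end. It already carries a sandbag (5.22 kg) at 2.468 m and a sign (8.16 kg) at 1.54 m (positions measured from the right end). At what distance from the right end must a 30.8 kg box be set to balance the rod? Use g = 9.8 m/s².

x ≈ 1.97 m from the right end

Taking torques about the pivot (at 1.735 m from the right end):
Beam weight: 24.3 × 9.8 = 238.1 N down at 1.34 m → arm 0.395 m, τ = 238.1 × 0.395 = 94.05 N·m clockwise.
Sandbag: 5.22 × 9.8 = 51.16 N down at 2.468 m → arm 0.733 m, τ = 51.16 × 0.733 = 37.5 N·m counterclockwise.
Sign: 8.16 × 9.8 = 79.97 N down at 1.54 m → arm 0.195 m, τ = 79.97 × 0.195 = 15.59 N·m clockwise.
Net moment of existing loads = 72.14 N·m clockwise.
The box weighs 30.8 × 9.8 = 301.8 N and must supply an equal counterclockwise moment, so its lever arm about the pivot is 72.14 / 301.8 = 0.239 m.
That puts it at 1.735 + 0.239 = 1.97 m from the right end.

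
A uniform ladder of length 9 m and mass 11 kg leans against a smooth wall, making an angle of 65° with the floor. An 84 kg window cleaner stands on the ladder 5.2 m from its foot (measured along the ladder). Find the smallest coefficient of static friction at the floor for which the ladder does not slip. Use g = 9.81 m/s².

Take moments about the foot of the ladder.
Ladder weight 11×9.81 = 107.9 N acts at 4.5 m along the ladder; its horizontal arm is 4.5·cos65° = 1.902 m → τ = 205.2 N·m clockwise.
Window cleaner: 84×9.81 = 824 N at 5.2 m → arm 2.198 m → τ = 1811 N·m clockwise.
Wall normal N acts horizontally at the top; its moment arm is the height L sinθ = 9·sin65° = 8.157 m, counterclockwise.
Balancing moments: N × 8.157 = 2016, giving N = 247.1 N.
ΣFx = 0 ⇒ f = N_wall = 247.1 N. ΣFy = 0 ⇒ N_floor = 931.9 N.
μ_min = f / N_floor = 247.1 / 931.9 = 0.265.

μ_min ≈ 0.265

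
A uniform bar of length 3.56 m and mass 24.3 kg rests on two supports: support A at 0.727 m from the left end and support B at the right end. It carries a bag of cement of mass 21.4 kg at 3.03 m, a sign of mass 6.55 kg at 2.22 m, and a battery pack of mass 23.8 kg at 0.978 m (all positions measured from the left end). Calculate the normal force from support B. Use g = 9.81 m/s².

Sum moments about support A (its reaction then has zero moment arm).
Beam weight: 24.3 × 9.81 = 238.4 N down at 1.78 m → arm 1.053 m, τ = 238.4 × 1.053 = 251 N·m clockwise.
Bag of cement: 21.4 × 9.81 = 209.9 N down at 3.03 m → arm 2.303 m, τ = 209.9 × 2.303 = 483.4 N·m clockwise.
Sign: 6.55 × 9.81 = 64.26 N down at 2.22 m → arm 1.493 m, τ = 64.26 × 1.493 = 95.94 N·m clockwise.
Battery pack: 23.8 × 9.81 = 233.5 N down at 0.978 m → arm 0.251 m, τ = 233.5 × 0.251 = 58.61 N·m clockwise.
Net load moment about support A = 888.9 N·m clockwise.
Reaction R at support B is upward at 3.56 m, arm 2.833 m → moment R × 2.833 counterclockwise.
For rotational equilibrium, R × 2.833 = 888.9, so R = 314 N.

R_B ≈ 314 N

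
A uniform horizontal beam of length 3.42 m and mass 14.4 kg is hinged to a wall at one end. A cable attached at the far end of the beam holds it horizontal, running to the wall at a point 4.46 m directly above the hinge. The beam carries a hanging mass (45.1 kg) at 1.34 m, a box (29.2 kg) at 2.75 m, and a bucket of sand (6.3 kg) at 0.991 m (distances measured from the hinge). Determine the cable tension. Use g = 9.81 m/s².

Taking torques about the hinge:
Beam weight: 14.4 × 9.81 = 141.3 N down at 1.71 m → arm 1.71 m, τ = 141.3 × 1.71 = 241.6 N·m clockwise.
Hanging mass: 45.1 × 9.81 = 442.4 N down at 1.34 m → arm 1.34 m, τ = 442.4 × 1.34 = 592.8 N·m clockwise.
Box: 29.2 × 9.81 = 286.5 N down at 2.75 m → arm 2.75 m, τ = 286.5 × 2.75 = 787.9 N·m clockwise.
Bucket of sand: 6.3 × 9.81 = 61.8 N down at 0.991 m → arm 0.991 m, τ = 61.8 × 0.991 = 61.24 N·m clockwise.
Total clockwise load moment = 1684 N·m.
The cable tension T acts at 3.42 m; only its component perpendicular to the beam, T sinθ, produces torque. sinθ = h/√(h²+d²) = 4.46/√(4.46²+3.42²) = 0.7935.
Στ = 0 ⇒ T × 3.42 × 0.7935 = 1684 ⇒ T = 1684 / 2.714 = 620 N.

T ≈ 620 N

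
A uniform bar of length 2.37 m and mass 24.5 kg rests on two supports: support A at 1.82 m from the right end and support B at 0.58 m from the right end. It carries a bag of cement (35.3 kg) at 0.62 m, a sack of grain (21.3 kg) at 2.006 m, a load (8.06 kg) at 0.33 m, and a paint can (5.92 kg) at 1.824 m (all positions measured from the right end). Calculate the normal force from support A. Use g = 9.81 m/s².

R_A ≈ 411 N

Take moments about support B.
Beam weight: 24.5 × 9.81 = 240.3 N down at 1.185 m → arm 0.605 m, τ = 240.3 × 0.605 = 145.4 N·m counterclockwise.
Bag of cement: 35.3 × 9.81 = 346.3 N down at 0.62 m → arm 0.04 m, τ = 346.3 × 0.04 = 13.85 N·m counterclockwise.
Sack of grain: 21.3 × 9.81 = 209 N down at 2.006 m → arm 1.426 m, τ = 209 × 1.426 = 298 N·m counterclockwise.
Load: 8.06 × 9.81 = 79.07 N down at 0.33 m → arm 0.25 m, τ = 79.07 × 0.25 = 19.77 N·m clockwise.
Paint can: 5.92 × 9.81 = 58.08 N down at 1.824 m → arm 1.244 m, τ = 58.08 × 1.244 = 72.25 N·m counterclockwise.
Net load moment about support B = 509.7 N·m counterclockwise.
Reaction R at support A is upward at 1.82 m, arm 1.24 m → moment R × 1.24 clockwise.
Balancing moments: R × 1.24 = 509.7, giving R = 411 N.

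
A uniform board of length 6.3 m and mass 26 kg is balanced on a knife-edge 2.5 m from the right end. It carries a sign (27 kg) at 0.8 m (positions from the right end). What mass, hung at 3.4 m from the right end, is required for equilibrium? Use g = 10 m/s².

m ≈ 32.2 kg

Take moments about the knife-edge (at 2.5 m from the right end).
Beam weight: 26 × 10 = 260 N down at 3.15 m → arm 0.65 m, τ = 260 × 0.65 = 169 N·m counterclockwise.
Sign: 27 × 10 = 270 N down at 0.8 m → arm 1.7 m, τ = 270 × 1.7 = 459 N·m clockwise.
Net moment of known loads = 290 N·m clockwise.
An unknown mass m at 3.4 m has arm 0.9 m; its moment is m·g·0.9 counterclockwise.
For rotational equilibrium, m × 10 × 0.9 = 290, so m = 290 / (10 × 0.9) = 32.2 kg.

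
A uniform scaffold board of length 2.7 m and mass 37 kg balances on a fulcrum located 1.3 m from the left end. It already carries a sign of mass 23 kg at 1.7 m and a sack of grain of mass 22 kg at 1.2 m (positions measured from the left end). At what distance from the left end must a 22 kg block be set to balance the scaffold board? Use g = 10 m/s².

x ≈ 0.898 m from the left end

Choose the fulcrum (at 1.3 m from the left end) as the axis so the support reaction has zero arm there.
Beam weight: 37 × 10 = 370 N down at 1.35 m → arm 0.05 m, τ = 370 × 0.05 = 18.5 N·m clockwise.
Sign: 23 × 10 = 230 N down at 1.7 m → arm 0.4 m, τ = 230 × 0.4 = 92 N·m clockwise.
Sack of grain: 22 × 10 = 220 N down at 1.2 m → arm 0.1 m, τ = 220 × 0.1 = 22 N·m counterclockwise.
Net moment of existing loads = 88.5 N·m clockwise.
The block weighs 22 × 10 = 220 N and must supply an equal counterclockwise moment, so its lever arm about the fulcrum is 88.5 / 220 = 0.402 m.
That puts it at 1.3 − 0.402 = 0.898 m from the left end.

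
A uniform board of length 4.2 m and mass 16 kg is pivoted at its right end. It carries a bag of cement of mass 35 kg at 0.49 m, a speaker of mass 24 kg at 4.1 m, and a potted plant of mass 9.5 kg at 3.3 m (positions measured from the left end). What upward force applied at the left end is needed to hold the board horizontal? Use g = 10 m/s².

F ≈ 415 N

Take moments about the right end.
Beam weight: 16 × 10 = 160 N down at 2.1 m → arm 2.1 m, τ = 160 × 2.1 = 336 N·m counterclockwise.
Bag of cement: 35 × 10 = 350 N down at 0.49 m → arm 3.71 m, τ = 350 × 3.71 = 1298 N·m counterclockwise.
Speaker: 24 × 10 = 240 N down at 4.1 m → arm 0.1 m, τ = 240 × 0.1 = 24 N·m counterclockwise.
Potted plant: 9.5 × 10 = 95 N down at 3.3 m → arm 0.9 m, τ = 95 × 0.9 = 85.5 N·m counterclockwise.
Net moment of the loads = 1744 N·m counterclockwise.
The upward force F acts at the left end, arm 4.2 m, giving F × 4.2 clockwise.
Setting net torque to zero: F × 4.2 = 1744 → F = 1744 / 4.2 = 415 N.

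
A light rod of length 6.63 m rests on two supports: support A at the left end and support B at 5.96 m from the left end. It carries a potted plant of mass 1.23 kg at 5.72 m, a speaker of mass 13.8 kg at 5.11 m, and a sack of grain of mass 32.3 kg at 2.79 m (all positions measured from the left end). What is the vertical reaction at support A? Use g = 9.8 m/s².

Take moments about support B.
Potted plant: 1.23 × 9.8 = 12.05 N down at 5.72 m → arm 0.24 m, τ = 12.05 × 0.24 = 2.892 N·m counterclockwise.
Speaker: 13.8 × 9.8 = 135.2 N down at 5.11 m → arm 0.85 m, τ = 135.2 × 0.85 = 114.9 N·m counterclockwise.
Sack of grain: 32.3 × 9.8 = 316.5 N down at 2.79 m → arm 3.17 m, τ = 316.5 × 3.17 = 1003 N·m counterclockwise.
Net load moment about support B = 1121 N·m counterclockwise.
Reaction R at support A is upward at 0 m, arm 5.96 m → moment R × 5.96 clockwise.
For rotational equilibrium, R × 5.96 = 1121, so R = 188 N.

R_A ≈ 188 N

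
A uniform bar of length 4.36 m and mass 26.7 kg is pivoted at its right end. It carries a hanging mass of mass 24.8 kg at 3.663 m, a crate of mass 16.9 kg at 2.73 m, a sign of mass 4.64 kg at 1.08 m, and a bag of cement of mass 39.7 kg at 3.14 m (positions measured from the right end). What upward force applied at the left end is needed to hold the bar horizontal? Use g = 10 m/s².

Choose the right end as the axis so the unknown pivot reaction has zero arm there.
Beam weight: 26.7 × 10 = 267 N down at 2.18 m → arm 2.18 m, τ = 267 × 2.18 = 582.1 N·m counterclockwise.
Hanging mass: 24.8 × 10 = 248 N down at 3.663 m → arm 3.663 m, τ = 248 × 3.663 = 908.4 N·m counterclockwise.
Crate: 16.9 × 10 = 169 N down at 2.73 m → arm 2.73 m, τ = 169 × 2.73 = 461.4 N·m counterclockwise.
Sign: 4.64 × 10 = 46.4 N down at 1.08 m → arm 1.08 m, τ = 46.4 × 1.08 = 50.11 N·m counterclockwise.
Bag of cement: 39.7 × 10 = 397 N down at 3.14 m → arm 3.14 m, τ = 397 × 3.14 = 1247 N·m counterclockwise.
Net moment of the loads = 3249 N·m counterclockwise.
The upward force F acts at the left end, arm 4.36 m, giving F × 4.36 clockwise.
For rotational equilibrium, F × 4.36 = 3249, so F = 3249 / 4.36 = 745 N.

F ≈ 745 N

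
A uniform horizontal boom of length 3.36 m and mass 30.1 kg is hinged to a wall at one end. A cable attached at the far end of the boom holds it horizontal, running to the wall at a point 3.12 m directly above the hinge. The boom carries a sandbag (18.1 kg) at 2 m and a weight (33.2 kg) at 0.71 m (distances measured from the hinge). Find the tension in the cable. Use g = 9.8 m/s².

T ≈ 473 N

Taking torques about the hinge:
Beam weight: 30.1 × 9.8 = 295 N down at 1.68 m → arm 1.68 m, τ = 295 × 1.68 = 495.6 N·m clockwise.
Sandbag: 18.1 × 9.8 = 177.4 N down at 2 m → arm 2 m, τ = 177.4 × 2 = 354.8 N·m clockwise.
Weight: 33.2 × 9.8 = 325.4 N down at 0.71 m → arm 0.71 m, τ = 325.4 × 0.71 = 231 N·m clockwise.
Total clockwise load moment = 1081 N·m.
The cable tension T acts at 3.36 m; only its component perpendicular to the boom, T sinθ, produces torque. sinθ = h/√(h²+d²) = 3.12/√(3.12²+3.36²) = 0.6805.
For rotational equilibrium, T × 3.36 × 0.6805 = 1081, so T = 1081 / 2.286 = 473 N.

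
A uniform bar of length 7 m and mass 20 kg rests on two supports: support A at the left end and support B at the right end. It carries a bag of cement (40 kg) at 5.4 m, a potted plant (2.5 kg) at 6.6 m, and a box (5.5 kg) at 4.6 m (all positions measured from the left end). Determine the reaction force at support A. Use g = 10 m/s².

Take moments about support B.
Beam weight: 20 × 10 = 200 N down at 3.5 m → arm 3.5 m, τ = 200 × 3.5 = 700 N·m counterclockwise.
Bag of cement: 40 × 10 = 400 N down at 5.4 m → arm 1.6 m, τ = 400 × 1.6 = 640 N·m counterclockwise.
Potted plant: 2.5 × 10 = 25 N down at 6.6 m → arm 0.4 m, τ = 25 × 0.4 = 10 N·m counterclockwise.
Box: 5.5 × 10 = 55 N down at 4.6 m → arm 2.4 m, τ = 55 × 2.4 = 132 N·m counterclockwise.
Net load moment about support B = 1482 N·m counterclockwise.
Reaction R at support A is upward at 0 m, arm 7 m → moment R × 7 clockwise.
Στ = 0 ⇒ R × 7 = 1482 ⇒ R = 212 N.

R_A ≈ 212 N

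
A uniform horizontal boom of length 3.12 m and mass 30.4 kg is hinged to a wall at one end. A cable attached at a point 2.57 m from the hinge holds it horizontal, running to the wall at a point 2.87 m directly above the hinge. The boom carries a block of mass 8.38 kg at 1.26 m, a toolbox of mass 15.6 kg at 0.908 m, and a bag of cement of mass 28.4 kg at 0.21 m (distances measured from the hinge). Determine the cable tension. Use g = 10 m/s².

Choose the hinge as the axis so the unknown hinge reaction has zero arm there.
Beam weight: 30.4 × 10 = 304 N down at 1.56 m → arm 1.56 m, τ = 304 × 1.56 = 474.2 N·m clockwise.
Block: 8.38 × 10 = 83.8 N down at 1.26 m → arm 1.26 m, τ = 83.8 × 1.26 = 105.6 N·m clockwise.
Toolbox: 15.6 × 10 = 156 N down at 0.908 m → arm 0.908 m, τ = 156 × 0.908 = 141.6 N·m clockwise.
Bag of cement: 28.4 × 10 = 284 N down at 0.21 m → arm 0.21 m, τ = 284 × 0.21 = 59.64 N·m clockwise.
Total clockwise load moment = 781 N·m.
The cable tension T acts at 2.57 m; only its component perpendicular to the boom, T sinθ, produces torque. sinθ = h/√(h²+d²) = 2.87/√(2.87²+2.57²) = 0.745.
Balancing moments: T × 2.57 × 0.745 = 781, giving T = 781 / 1.915 = 408 N.

T ≈ 408 N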